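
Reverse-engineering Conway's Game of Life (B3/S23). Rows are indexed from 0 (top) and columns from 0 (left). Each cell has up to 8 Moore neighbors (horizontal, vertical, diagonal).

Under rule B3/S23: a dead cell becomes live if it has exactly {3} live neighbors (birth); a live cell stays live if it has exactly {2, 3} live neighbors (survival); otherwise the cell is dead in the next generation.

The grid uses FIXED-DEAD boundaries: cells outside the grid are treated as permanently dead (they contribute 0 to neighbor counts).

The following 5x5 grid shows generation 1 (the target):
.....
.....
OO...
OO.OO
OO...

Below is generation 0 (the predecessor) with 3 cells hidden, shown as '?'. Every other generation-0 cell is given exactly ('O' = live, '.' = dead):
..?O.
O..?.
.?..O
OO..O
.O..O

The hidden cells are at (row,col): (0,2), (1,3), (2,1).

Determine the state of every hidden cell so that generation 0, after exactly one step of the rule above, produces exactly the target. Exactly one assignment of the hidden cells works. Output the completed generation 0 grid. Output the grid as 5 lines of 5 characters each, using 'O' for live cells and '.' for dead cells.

Hidden generation-0 cells (in order): (0,2), (1,3), (2,1).
A hidden cell only influences target cells in its own 3x3 neighborhood. Try each of the 2^3 = 8 assignments, step the completed generation 0 forward once under B3/S23, and compare with the target:
  (0,2)=. (1,3)=. (2,1)=. -> step reproduces the target at every cell -> ACCEPT
  (0,2)=. (1,3)=. (2,1)=O -> step gives (2,0)='.' but target has 'O' -> reject
  (0,2)=. (1,3)=O (2,1)=. -> step gives (1,3)='O' but target has '.' -> reject
  (0,2)=. (1,3)=O (2,1)=O -> step gives (1,2)='O' but target has '.' -> reject
  (0,2)=O (1,3)=. (2,1)=. -> step gives (1,3)='O' but target has '.' -> reject
  (0,2)=O (1,3)=. (2,1)=O -> step gives (1,1)='O' but target has '.' -> reject
  (0,2)=O (1,3)=O (2,1)=. -> step gives (0,2)='O' but target has '.' -> reject
  (0,2)=O (1,3)=O (2,1)=O -> step gives (0,2)='O' but target has '.' -> reject
Unique solution: (0,2)=dead, (1,3)=dead, (2,1)=dead.
Check: live-neighbor counts of every cell in the completed generation 0:
11101
01122
33121
22232
32221
Applying B3/S23 to generation 0 with these counts gives:
.....
.....
OO...
OO.OO
OO...
which matches the target exactly.

Answer: ...O.
O....
....O
OO..O
.O..O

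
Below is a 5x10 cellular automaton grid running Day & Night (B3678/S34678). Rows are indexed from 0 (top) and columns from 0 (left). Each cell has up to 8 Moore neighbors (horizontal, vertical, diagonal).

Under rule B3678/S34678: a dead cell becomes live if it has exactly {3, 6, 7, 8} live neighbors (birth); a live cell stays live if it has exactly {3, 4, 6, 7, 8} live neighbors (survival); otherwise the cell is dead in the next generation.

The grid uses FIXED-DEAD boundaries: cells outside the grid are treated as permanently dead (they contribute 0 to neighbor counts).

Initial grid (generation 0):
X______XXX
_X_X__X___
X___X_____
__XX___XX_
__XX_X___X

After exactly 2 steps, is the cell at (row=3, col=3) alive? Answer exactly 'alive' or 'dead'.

Simulating step by step:
Generation 0 (given above): 17 live cells
Generation 1: 12 live cells
__________
X______XX_
_X_____X__
_XXX______
__XXX___X_
Generation 2: 9 live cells
__________
__________
XX______X_
_X_XX_____
_XXX______

Cell (3,3) at generation 2: 1 -> alive

Answer: alive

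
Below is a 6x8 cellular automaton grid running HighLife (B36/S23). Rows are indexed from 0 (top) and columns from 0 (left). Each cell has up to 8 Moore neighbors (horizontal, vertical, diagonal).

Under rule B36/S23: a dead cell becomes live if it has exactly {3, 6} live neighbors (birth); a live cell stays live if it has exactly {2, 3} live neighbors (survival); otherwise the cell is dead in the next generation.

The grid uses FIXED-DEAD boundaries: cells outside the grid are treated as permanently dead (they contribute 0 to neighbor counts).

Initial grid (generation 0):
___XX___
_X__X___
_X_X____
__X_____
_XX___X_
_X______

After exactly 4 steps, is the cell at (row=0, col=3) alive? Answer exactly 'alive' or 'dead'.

Answer: alive

Derivation:
Simulating step by step:
Generation 0 (given above): 11 live cells
Generation 1: 10 live cells
___XX___
____X___
_X_X____
___X____
_XX_____
_XX_____
Generation 2: 13 live cells
___XX___
__X_X___
__XXX___
_X_X____
_X_X____
_XX_____
Generation 3: 14 live cells
___XX___
__X__X__
_X__X___
_XX_____
XXXX____
_XX_____
Generation 4: 10 live cells
___XX___
__X__X__
_X_X____
________
X__X____
X__X____

Cell (0,3) at generation 4: 1 -> alive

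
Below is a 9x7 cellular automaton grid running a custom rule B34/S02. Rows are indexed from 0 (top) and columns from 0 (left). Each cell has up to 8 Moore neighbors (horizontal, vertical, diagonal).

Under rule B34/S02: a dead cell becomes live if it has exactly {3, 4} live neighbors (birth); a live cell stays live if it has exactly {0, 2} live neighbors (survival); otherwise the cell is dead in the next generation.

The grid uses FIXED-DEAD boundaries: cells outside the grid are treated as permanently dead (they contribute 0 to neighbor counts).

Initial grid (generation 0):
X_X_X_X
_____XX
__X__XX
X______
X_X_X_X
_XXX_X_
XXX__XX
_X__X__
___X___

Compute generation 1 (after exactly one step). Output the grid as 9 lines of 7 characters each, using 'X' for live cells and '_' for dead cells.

Simulating step by step:
Generation 0 (given above): 26 live cells
Generation 1: 27 live cells
(generation 1 grid is the final answer)

Answer: X_X__XX
_X_XX__
__X____
_X_X_XX
X__XXX_
X___X_X
___XX_X
X_XXXX_
_______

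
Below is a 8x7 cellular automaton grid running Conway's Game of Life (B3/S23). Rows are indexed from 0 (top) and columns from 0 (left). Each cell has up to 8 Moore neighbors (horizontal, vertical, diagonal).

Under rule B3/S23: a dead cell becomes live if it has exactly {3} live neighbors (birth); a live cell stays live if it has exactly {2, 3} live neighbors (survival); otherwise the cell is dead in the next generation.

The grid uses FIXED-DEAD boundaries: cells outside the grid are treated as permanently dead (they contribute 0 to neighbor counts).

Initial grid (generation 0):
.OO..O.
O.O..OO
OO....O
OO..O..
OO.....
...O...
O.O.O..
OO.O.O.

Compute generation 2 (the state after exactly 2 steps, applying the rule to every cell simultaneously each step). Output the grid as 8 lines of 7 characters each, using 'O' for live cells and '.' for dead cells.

Answer: .OO..OO
..OO...
..OO.OO
..OO...
O......
O......
O...O..
O.O.O..

Derivation:
Simulating step by step:
Generation 0 (given above): 23 live cells
Generation 1: 25 live cells
.OO..OO
O.O..OO
..O...O
..O....
OOO....
O.OO...
O.O.O..
OOOOO..
Generation 2: 19 live cells
(generation 2 grid is the final answer)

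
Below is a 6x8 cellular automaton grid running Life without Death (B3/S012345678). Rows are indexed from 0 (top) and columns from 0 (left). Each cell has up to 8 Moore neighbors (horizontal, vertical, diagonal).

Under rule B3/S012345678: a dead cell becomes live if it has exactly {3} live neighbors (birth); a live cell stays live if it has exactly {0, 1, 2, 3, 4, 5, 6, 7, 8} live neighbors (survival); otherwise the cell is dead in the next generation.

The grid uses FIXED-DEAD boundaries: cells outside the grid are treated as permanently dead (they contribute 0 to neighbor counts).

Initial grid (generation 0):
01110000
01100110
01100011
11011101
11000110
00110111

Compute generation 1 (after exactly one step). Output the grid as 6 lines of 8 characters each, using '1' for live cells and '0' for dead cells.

Simulating step by step:
Generation 0 (given above): 26 live cells
Generation 1: 30 live cells
(generation 1 grid is the final answer)

Answer: 01110000
11100111
01100011
11011101
11000110
01111111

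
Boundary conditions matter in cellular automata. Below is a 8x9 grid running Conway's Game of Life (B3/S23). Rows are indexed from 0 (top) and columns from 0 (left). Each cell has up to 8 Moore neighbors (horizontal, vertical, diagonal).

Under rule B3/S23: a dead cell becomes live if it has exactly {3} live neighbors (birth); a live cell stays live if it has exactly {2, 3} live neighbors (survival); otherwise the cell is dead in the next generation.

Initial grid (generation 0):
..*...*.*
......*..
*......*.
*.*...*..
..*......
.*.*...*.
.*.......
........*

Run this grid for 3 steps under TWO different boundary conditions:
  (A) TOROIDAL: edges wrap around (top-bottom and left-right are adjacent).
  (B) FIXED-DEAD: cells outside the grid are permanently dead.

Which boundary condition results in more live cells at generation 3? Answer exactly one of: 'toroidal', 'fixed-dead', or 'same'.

Answer: toroidal

Derivation:
Under TOROIDAL boundary, generation 3:
.........
*.....*..
.*.......
**.....**
*.**.....
***......
.**.....*
.........
Population = 16

Under FIXED-DEAD boundary, generation 3:
.........
......**.
......**.
.........
.***.....
..*......
.........
.........
Population = 8

Comparison: toroidal=16, fixed-dead=8 -> toroidal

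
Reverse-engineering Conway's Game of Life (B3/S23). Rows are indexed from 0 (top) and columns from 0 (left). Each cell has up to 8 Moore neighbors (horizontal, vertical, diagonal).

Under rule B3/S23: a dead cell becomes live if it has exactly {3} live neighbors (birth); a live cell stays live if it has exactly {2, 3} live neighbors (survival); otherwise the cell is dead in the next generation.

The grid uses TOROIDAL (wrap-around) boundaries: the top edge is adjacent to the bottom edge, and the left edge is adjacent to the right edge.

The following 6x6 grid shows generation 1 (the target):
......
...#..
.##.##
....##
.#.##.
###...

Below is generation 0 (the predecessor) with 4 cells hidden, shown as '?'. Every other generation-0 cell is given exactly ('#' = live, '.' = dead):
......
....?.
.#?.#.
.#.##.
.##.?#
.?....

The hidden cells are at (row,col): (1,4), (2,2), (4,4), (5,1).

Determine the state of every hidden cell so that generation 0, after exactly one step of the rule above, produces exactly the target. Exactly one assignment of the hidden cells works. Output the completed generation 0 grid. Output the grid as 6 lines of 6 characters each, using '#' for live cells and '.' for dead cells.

Answer: ......
....#.
.##.#.
.#.##.
.##..#
.#....

Derivation:
Hidden generation-0 cells (in order): (1,4), (2,2), (4,4), (5,1).
A hidden cell only influences target cells in its own 3x3 neighborhood. Try each of the 2^4 = 16 assignments, step the completed generation 0 forward once under B3/S23, and compare with the target:
  (1,4)=. (2,2)=. (4,4)=. (5,1)=. -> step gives (1,3)='.' but target has '#' -> reject
  (1,4)=. (2,2)=. (4,4)=. (5,1)=# -> step gives (1,3)='.' but target has '#' -> reject
  (1,4)=. (2,2)=. (4,4)=# (5,1)=. -> step gives (1,3)='.' but target has '#' -> reject
  (1,4)=. (2,2)=. (4,4)=# (5,1)=# -> step gives (1,3)='.' but target has '#' -> reject
  (1,4)=. (2,2)=# (4,4)=. (5,1)=. -> step gives (1,3)='.' but target has '#' -> reject
  (1,4)=. (2,2)=# (4,4)=. (5,1)=# -> step gives (1,3)='.' but target has '#' -> reject
  (1,4)=. (2,2)=# (4,4)=# (5,1)=. -> step gives (1,3)='.' but target has '#' -> reject
  (1,4)=. (2,2)=# (4,4)=# (5,1)=# -> step gives (1,3)='.' but target has '#' -> reject
  (1,4)=# (2,2)=. (4,4)=. (5,1)=. -> step gives (1,3)='.' but target has '#' -> reject
  (1,4)=# (2,2)=. (4,4)=. (5,1)=# -> step gives (1,3)='.' but target has '#' -> reject
  (1,4)=# (2,2)=. (4,4)=# (5,1)=. -> step gives (1,3)='.' but target has '#' -> reject
  (1,4)=# (2,2)=. (4,4)=# (5,1)=# -> step gives (1,3)='.' but target has '#' -> reject
  (1,4)=# (2,2)=# (4,4)=. (5,1)=. -> step gives (4,0)='#' but target has '.' -> reject
  (1,4)=# (2,2)=# (4,4)=. (5,1)=# -> step reproduces the target at every cell -> ACCEPT
  (1,4)=# (2,2)=# (4,4)=# (5,1)=. -> step gives (3,4)='.' but target has '#' -> reject
  (1,4)=# (2,2)=# (4,4)=# (5,1)=# -> step gives (3,4)='.' but target has '#' -> reject
Unique solution: (1,4)=live, (2,2)=live, (4,4)=dead, (5,1)=live.
Check: live-neighbor counts of every cell in the completed generation 0:
111111
122312
223533
446433
434331
323111
Applying B3/S23 to generation 0 with these counts gives:
......
...#..
.##.##
....##
.#.##.
###...
which matches the target exactly.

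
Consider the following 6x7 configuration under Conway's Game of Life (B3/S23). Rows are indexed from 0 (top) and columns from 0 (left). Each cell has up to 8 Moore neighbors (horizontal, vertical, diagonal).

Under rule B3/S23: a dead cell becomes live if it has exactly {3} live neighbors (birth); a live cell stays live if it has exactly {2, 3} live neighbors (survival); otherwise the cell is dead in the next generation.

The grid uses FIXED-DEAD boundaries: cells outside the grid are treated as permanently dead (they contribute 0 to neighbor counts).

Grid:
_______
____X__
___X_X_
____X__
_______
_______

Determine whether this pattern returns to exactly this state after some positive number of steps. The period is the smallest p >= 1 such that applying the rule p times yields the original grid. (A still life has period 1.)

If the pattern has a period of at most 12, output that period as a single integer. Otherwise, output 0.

Answer: 1

Derivation:
Simulating and comparing each generation to the original:
Gen 0 (original, given above): 4 live cells
Gen 1: 4 live cells, MATCHES original -> period = 1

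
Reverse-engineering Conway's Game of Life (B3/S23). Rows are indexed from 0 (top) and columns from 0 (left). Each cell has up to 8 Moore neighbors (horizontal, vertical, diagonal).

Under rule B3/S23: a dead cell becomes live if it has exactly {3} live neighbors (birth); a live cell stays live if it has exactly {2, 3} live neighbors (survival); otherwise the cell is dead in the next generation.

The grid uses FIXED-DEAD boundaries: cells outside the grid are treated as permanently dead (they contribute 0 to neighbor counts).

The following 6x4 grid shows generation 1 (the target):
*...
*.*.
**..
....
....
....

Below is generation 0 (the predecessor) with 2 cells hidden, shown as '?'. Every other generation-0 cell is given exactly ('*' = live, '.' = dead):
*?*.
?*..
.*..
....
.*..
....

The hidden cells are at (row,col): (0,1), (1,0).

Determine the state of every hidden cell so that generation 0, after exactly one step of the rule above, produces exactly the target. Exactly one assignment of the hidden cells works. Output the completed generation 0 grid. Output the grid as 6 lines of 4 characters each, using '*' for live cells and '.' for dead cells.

Answer: *.*.
**..
.*..
....
.*..
....

Derivation:
Hidden generation-0 cells (in order): (0,1), (1,0).
A hidden cell only influences target cells in its own 3x3 neighborhood. Try each of the 2^2 = 4 assignments, step the completed generation 0 forward once under B3/S23, and compare with the target:
  (0,1)=. (1,0)=. -> step gives (0,0)='.' but target has '*' -> reject
  (0,1)=. (1,0)=* -> step reproduces the target at every cell -> ACCEPT
  (0,1)=* (1,0)=. -> step gives (0,1)='*' but target has '.' -> reject
  (0,1)=* (1,0)=* -> step gives (0,2)='*' but target has '.' -> reject
Unique solution: (0,1)=dead, (1,0)=live.
Check: live-neighbor counts of every cell in the completed generation 0:
2411
3431
3220
2220
1010
1110
Applying B3/S23 to generation 0 with these counts gives:
*...
*.*.
**..
....
....
....
which matches the target exactly.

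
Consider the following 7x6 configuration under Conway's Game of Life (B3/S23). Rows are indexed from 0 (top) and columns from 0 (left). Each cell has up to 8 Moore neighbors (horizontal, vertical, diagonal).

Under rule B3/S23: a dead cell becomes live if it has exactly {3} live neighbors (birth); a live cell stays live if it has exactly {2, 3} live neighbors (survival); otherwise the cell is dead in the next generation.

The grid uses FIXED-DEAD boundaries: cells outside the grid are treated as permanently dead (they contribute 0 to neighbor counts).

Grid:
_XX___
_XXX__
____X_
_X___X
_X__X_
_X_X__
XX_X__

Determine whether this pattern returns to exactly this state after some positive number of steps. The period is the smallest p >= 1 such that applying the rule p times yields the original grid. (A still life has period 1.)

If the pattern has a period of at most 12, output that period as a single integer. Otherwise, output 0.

Answer: 0

Derivation:
Simulating and comparing each generation to the original:
Gen 0 (original, given above): 15 live cells
Gen 1: 17 live cells, differs from original
Gen 2: 17 live cells, differs from original
Gen 3: 12 live cells, differs from original
Gen 4: 10 live cells, differs from original
Gen 5: 10 live cells, differs from original
Gen 6: 10 live cells, differs from original
Gen 7: 10 live cells, differs from original
Gen 8: 9 live cells, differs from original
Gen 9: 8 live cells, differs from original
Gen 10: 8 live cells, differs from original
Gen 11: 7 live cells, differs from original
Gen 12: 4 live cells, differs from original
No period found within 12 steps.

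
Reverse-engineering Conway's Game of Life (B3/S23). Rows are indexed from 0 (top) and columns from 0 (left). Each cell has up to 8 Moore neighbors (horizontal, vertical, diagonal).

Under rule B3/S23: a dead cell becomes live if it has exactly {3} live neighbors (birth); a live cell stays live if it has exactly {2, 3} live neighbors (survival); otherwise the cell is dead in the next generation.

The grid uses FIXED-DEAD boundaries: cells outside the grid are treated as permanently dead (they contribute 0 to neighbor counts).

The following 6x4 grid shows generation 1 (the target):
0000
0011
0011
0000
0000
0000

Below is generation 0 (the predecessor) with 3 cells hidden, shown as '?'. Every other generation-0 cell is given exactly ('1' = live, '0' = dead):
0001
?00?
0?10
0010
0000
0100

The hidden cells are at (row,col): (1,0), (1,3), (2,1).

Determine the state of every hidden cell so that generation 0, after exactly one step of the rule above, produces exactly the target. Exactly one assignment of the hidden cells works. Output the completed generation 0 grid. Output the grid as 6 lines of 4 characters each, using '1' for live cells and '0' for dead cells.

Hidden generation-0 cells (in order): (1,0), (1,3), (2,1).
A hidden cell only influences target cells in its own 3x3 neighborhood. Try each of the 2^3 = 8 assignments, step the completed generation 0 forward once under B3/S23, and compare with the target:
  (1,0)=0 (1,3)=0 (2,1)=0 -> step gives (1,2)='0' but target has '1' -> reject
  (1,0)=0 (1,3)=0 (2,1)=1 -> step gives (1,3)='0' but target has '1' -> reject
  (1,0)=0 (1,3)=1 (2,1)=0 -> step reproduces the target at every cell -> ACCEPT
  (1,0)=0 (1,3)=1 (2,1)=1 -> step gives (1,2)='0' but target has '1' -> reject
  (1,0)=1 (1,3)=0 (2,1)=0 -> step gives (1,2)='0' but target has '1' -> reject
  (1,0)=1 (1,3)=0 (2,1)=1 -> step gives (1,1)='1' but target has '0' -> reject
  (1,0)=1 (1,3)=1 (2,1)=0 -> step gives (2,1)='1' but target has '0' -> reject
  (1,0)=1 (1,3)=1 (2,1)=1 -> step gives (1,1)='1' but target has '0' -> reject
Unique solution: (1,0)=dead, (1,3)=live, (2,1)=dead.
Check: live-neighbor counts of every cell in the completed generation 0:
0021
0132
0223
0212
1221
1010
Applying B3/S23 to generation 0 with these counts gives:
0000
0011
0011
0000
0000
0000
which matches the target exactly.

Answer: 0001
0001
0010
0010
0000
0100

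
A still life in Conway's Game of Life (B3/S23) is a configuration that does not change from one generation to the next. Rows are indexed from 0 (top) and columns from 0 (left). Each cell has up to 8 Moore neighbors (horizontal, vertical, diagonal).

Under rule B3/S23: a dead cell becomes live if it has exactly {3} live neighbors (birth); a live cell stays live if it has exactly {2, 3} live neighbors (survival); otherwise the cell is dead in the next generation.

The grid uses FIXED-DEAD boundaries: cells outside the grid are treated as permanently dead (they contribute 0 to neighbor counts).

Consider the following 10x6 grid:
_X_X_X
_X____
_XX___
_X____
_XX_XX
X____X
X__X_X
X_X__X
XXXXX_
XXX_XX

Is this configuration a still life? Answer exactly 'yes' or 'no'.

Answer: no

Derivation:
Compute generation 1 and compare to generation 0 (given above):
Generation 1:
__X___
XX____
XXX___
X__X__
XXX_XX
X_XX_X
X____X
X____X
______
X___XX
Cell (0,1) differs: gen0=1 vs gen1=0 -> NOT a still life.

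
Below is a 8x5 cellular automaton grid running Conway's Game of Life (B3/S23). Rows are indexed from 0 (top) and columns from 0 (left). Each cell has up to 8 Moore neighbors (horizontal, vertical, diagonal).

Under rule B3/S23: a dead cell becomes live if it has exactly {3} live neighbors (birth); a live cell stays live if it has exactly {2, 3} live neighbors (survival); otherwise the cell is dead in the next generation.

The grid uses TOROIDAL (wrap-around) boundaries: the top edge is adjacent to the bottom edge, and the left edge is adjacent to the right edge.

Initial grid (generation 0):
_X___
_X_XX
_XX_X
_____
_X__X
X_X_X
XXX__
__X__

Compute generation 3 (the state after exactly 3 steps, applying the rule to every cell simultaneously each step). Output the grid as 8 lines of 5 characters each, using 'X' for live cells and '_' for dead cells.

Answer: _____
_____
_____
X____
_____
__X_X
__X__
_XX_X

Derivation:
Simulating step by step:
Generation 0 (given above): 16 live cells
Generation 1: 22 live cells
XX_X_
_X_XX
_XX_X
_XXX_
_X_XX
__X_X
X_X_X
X_X__
Generation 2: 9 live cells
___X_
_____
____X
_____
_X__X
__X__
X_X_X
__X__
Generation 3: 7 live cells
(generation 3 grid is the final answer)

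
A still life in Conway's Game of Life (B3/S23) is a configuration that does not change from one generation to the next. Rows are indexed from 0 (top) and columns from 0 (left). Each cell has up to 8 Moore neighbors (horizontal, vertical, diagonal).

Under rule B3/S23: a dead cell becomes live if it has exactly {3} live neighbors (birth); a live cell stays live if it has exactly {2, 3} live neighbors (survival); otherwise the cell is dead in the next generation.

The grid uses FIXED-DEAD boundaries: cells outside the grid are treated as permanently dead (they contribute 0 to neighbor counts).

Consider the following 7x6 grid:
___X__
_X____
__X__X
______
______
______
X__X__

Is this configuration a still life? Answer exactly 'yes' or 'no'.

Answer: no

Derivation:
Compute generation 1 and compare to generation 0 (given above):
Generation 1:
______
__X___
______
______
______
______
______
Cell (0,3) differs: gen0=1 vs gen1=0 -> NOT a still life.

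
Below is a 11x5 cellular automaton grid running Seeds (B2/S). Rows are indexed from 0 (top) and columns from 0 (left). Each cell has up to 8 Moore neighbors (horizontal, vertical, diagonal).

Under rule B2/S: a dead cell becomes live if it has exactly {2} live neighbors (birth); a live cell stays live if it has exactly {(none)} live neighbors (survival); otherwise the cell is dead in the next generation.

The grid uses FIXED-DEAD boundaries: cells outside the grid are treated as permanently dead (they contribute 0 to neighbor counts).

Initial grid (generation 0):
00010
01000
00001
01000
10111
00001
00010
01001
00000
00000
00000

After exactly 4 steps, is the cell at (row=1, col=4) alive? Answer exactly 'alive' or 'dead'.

Simulating step by step:
Generation 0 (given above): 12 live cells
Generation 1: 12 live cells
00100
00111
11100
10000
00000
01000
00100
00110
00000
00000
00000
Generation 2: 11 live cells
01001
10000
00001
00100
11000
00100
00000
01000
00110
00000
00000
Generation 3: 16 live cells
10000
01011
01010
10010
00010
10000
01100
00010
01000
00110
00000
Generation 4: 17 live cells
01111
00000
00000
01000
11101
00010
10010
10000
00001
01000
00110

Cell (1,4) at generation 4: 0 -> dead

Answer: dead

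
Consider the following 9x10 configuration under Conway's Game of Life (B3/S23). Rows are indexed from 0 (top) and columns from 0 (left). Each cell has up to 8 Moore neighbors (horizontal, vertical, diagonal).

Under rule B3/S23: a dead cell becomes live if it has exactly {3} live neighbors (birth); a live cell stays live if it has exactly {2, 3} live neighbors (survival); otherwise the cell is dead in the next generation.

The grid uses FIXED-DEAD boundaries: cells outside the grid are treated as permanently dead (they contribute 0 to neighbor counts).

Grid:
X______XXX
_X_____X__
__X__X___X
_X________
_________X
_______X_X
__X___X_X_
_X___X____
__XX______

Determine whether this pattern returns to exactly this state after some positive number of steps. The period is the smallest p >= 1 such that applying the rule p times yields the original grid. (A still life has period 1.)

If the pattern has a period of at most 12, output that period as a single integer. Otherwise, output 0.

Simulating and comparing each generation to the original:
Gen 0 (original, given above): 20 live cells
Gen 1: 17 live cells, differs from original
Gen 2: 18 live cells, differs from original
Gen 3: 15 live cells, differs from original
Gen 4: 12 live cells, differs from original
Gen 5: 16 live cells, differs from original
Gen 6: 14 live cells, differs from original
Gen 7: 20 live cells, differs from original
Gen 8: 11 live cells, differs from original
Gen 9: 6 live cells, differs from original
Gen 10: 4 live cells, differs from original
Gen 11: 4 live cells, differs from original
Gen 12: 4 live cells, differs from original
No period found within 12 steps.

Answer: 0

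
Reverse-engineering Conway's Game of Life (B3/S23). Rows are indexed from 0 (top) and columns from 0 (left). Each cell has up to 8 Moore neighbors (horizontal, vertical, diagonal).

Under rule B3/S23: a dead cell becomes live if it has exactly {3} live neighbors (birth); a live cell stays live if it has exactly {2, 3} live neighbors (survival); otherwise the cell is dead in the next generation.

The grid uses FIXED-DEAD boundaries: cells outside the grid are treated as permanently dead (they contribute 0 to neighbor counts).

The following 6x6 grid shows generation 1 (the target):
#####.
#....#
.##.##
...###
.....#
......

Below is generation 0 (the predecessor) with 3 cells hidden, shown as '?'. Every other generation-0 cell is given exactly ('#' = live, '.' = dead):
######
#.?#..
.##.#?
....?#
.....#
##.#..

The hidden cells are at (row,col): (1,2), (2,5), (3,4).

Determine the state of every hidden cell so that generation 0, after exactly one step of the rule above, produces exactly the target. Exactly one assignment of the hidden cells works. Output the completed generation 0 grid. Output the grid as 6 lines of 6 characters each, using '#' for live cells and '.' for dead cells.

Answer: ######
#..#..
.##.#.
....##
.....#
##.#..

Derivation:
Hidden generation-0 cells (in order): (1,2), (2,5), (3,4).
A hidden cell only influences target cells in its own 3x3 neighborhood. Try each of the 2^3 = 8 assignments, step the completed generation 0 forward once under B3/S23, and compare with the target:
  (1,2)=. (2,5)=. (3,4)=. -> step gives (2,3)='#' but target has '.' -> reject
  (1,2)=. (2,5)=. (3,4)=# -> step reproduces the target at every cell -> ACCEPT
  (1,2)=. (2,5)=# (3,4)=. -> step gives (1,5)='.' but target has '#' -> reject
  (1,2)=. (2,5)=# (3,4)=# -> step gives (1,5)='.' but target has '#' -> reject
  (1,2)=# (2,5)=. (3,4)=. -> step gives (0,1)='.' but target has '#' -> reject
  (1,2)=# (2,5)=. (3,4)=# -> step gives (0,1)='.' but target has '#' -> reject
  (1,2)=# (2,5)=# (3,4)=. -> step gives (0,1)='.' but target has '#' -> reject
  (1,2)=# (2,5)=# (3,4)=# -> step gives (0,1)='.' but target has '#' -> reject
Unique solution: (1,2)=dead, (2,5)=dead, (3,4)=live.
Check: live-neighbor counts of every cell in the completed generation 0:
233331
366553
222433
122333
222242
112021
Applying B3/S23 to generation 0 with these counts gives:
#####.
#....#
.##.##
...###
.....#
......
which matches the target exactly.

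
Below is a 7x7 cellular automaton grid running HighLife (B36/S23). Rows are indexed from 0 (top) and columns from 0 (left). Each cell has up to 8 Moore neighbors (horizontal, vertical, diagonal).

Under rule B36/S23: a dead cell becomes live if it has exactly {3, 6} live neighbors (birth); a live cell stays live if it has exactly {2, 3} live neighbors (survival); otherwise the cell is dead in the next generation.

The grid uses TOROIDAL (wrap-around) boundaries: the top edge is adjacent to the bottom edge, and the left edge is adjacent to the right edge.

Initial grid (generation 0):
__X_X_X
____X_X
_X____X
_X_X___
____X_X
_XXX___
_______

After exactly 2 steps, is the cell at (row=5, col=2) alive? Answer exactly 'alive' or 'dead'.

Simulating step by step:
Generation 0 (given above): 14 live cells
Generation 1: 13 live cells
___X___
___X__X
__X__X_
__X__X_
XX__X__
__XX___
_X_____
Generation 2: 20 live cells
__X____
__XXX__
__XXXXX
__XXXXX
_X__X__
X_XX___
___X___

Cell (5,2) at generation 2: 1 -> alive

Answer: alive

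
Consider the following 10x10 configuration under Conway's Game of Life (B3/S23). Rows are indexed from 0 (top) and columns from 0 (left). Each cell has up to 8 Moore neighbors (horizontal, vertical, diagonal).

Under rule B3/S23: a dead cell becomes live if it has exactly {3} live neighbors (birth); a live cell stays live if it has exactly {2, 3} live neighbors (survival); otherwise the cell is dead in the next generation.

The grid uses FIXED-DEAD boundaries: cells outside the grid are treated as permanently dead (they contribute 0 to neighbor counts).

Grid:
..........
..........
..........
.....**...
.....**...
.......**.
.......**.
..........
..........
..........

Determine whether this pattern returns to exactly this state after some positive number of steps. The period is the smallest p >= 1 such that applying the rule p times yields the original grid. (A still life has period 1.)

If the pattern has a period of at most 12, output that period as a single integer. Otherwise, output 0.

Simulating and comparing each generation to the original:
Gen 0 (original, given above): 8 live cells
Gen 1: 6 live cells, differs from original
Gen 2: 8 live cells, MATCHES original -> period = 2

Answer: 2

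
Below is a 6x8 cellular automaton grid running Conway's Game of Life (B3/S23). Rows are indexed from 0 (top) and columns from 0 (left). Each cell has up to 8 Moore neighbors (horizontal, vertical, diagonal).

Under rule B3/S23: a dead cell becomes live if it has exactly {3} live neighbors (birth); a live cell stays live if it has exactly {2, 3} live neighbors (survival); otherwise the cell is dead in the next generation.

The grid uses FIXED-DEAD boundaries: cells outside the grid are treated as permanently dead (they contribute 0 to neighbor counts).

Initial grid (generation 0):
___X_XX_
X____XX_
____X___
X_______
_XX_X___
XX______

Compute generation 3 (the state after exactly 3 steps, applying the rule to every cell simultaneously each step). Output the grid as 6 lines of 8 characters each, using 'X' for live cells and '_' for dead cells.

Simulating step by step:
Generation 0 (given above): 13 live cells
Generation 1: 11 live cells
____XXX_
______X_
_____X__
_X_X____
__X_____
XXX_____
Generation 2: 9 live cells
_____XX_
____X_X_
________
__X_____
X__X____
_XX_____
Generation 3: 6 live cells
(generation 3 grid is the final answer)

Answer: _____XX_
______X_
________
________
___X____
_XX_____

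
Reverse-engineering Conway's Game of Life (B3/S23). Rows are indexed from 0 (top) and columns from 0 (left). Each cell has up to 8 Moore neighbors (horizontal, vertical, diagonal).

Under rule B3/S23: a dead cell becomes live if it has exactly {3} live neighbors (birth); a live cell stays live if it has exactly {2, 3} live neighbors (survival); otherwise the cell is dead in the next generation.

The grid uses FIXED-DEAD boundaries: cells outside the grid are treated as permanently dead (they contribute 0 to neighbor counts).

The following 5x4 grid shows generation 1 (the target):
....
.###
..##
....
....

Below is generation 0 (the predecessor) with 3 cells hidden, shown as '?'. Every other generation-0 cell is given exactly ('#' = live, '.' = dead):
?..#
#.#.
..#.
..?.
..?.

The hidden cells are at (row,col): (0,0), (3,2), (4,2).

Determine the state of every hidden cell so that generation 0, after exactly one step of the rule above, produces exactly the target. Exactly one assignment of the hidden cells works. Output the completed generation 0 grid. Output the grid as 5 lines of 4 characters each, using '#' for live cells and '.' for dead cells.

Hidden generation-0 cells (in order): (0,0), (3,2), (4,2).
A hidden cell only influences target cells in its own 3x3 neighborhood. Try each of the 2^3 = 8 assignments, step the completed generation 0 forward once under B3/S23, and compare with the target:
  (0,0)=. (3,2)=. (4,2)=. -> step gives (2,1)='#' but target has '.' -> reject
  (0,0)=. (3,2)=. (4,2)=# -> step gives (2,1)='#' but target has '.' -> reject
  (0,0)=. (3,2)=# (4,2)=. -> step reproduces the target at every cell -> ACCEPT
  (0,0)=. (3,2)=# (4,2)=# -> step gives (3,1)='#' but target has '.' -> reject
  (0,0)=# (3,2)=. (4,2)=. -> step gives (0,1)='#' but target has '.' -> reject
  (0,0)=# (3,2)=. (4,2)=# -> step gives (0,1)='#' but target has '.' -> reject
  (0,0)=# (3,2)=# (4,2)=. -> step gives (0,1)='#' but target has '.' -> reject
  (0,0)=# (3,2)=# (4,2)=# -> step gives (0,1)='#' but target has '.' -> reject
Unique solution: (0,0)=dead, (3,2)=live, (4,2)=dead.
Check: live-neighbor counts of every cell in the completed generation 0:
1221
0323
1423
0212
0111
Applying B3/S23 to generation 0 with these counts gives:
....
.###
..##
....
....
which matches the target exactly.

Answer: ...#
#.#.
..#.
..#.
....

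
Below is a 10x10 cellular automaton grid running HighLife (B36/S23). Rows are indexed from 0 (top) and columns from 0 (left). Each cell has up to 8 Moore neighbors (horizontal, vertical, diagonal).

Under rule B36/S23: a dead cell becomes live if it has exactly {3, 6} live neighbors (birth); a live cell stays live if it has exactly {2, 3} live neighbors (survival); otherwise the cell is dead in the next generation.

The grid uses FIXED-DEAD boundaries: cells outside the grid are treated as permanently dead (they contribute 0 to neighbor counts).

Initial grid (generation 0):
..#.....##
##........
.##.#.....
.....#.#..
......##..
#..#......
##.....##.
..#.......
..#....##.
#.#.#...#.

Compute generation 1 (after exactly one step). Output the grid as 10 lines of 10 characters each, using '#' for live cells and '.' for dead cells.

Answer: .#........
#..#......
###.......
.....#.#..
......##..
##....#.#.
###.......
..#.......
..#....##.
.#.#...##.

Derivation:
Simulating step by step:
Generation 0 (given above): 26 live cells
Generation 1: 25 live cells
(generation 1 grid is the final answer)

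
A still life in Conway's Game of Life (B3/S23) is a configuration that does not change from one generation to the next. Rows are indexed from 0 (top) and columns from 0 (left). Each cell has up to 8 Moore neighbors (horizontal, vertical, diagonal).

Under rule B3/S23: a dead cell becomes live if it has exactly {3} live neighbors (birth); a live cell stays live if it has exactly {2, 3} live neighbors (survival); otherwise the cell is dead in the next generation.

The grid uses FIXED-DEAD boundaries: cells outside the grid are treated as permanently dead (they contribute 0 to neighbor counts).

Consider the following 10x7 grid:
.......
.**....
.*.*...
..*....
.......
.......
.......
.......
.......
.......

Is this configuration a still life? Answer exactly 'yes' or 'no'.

Compute generation 1 and compare to generation 0 (given above):
Generation 1:
.......
.**....
.*.*...
..*....
.......
.......
.......
.......
.......
.......
The grids are IDENTICAL -> still life.

Answer: yes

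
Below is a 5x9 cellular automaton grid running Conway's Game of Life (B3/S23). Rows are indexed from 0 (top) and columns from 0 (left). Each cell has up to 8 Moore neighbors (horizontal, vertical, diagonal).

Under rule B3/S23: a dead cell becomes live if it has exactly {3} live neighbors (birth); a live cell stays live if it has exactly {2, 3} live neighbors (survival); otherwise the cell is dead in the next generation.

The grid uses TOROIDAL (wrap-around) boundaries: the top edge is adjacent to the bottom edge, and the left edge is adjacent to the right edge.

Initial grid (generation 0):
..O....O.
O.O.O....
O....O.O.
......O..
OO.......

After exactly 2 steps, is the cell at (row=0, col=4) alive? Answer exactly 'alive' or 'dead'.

Simulating step by step:
Generation 0 (given above): 11 live cells
Generation 1: 15 live cells
O.OO....O
...O..O..
.O...OO.O
OO....O.O
.O.......
Generation 2: 21 live cells
OOOO.....
.O.OOOO.O
.OO..OO.O
.OO..OO.O
.......O.

Cell (0,4) at generation 2: 0 -> dead

Answer: dead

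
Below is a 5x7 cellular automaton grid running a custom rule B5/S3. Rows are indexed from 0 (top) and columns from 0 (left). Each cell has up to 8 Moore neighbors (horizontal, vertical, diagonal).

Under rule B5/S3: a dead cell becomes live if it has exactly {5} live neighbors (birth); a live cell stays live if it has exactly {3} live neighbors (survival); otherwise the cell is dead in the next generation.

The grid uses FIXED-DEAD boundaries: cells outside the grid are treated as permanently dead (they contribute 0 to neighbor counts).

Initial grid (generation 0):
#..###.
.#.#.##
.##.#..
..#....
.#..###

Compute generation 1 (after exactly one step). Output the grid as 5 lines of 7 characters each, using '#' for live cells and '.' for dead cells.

Answer: .....#.
.##....
.#.....
..#....
.......

Derivation:
Simulating step by step:
Generation 0 (given above): 16 live cells
Generation 1: 5 live cells
(generation 1 grid is the final answer)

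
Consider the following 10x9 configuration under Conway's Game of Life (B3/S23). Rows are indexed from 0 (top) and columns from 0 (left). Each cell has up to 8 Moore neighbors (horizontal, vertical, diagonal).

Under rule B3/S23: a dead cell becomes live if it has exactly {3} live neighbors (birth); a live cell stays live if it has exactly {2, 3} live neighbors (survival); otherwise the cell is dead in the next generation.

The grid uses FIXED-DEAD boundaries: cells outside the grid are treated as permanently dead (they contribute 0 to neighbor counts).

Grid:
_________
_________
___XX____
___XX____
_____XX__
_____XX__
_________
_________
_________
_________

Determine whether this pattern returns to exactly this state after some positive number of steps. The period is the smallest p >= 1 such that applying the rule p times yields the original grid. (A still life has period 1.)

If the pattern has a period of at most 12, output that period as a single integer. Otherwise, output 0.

Answer: 2

Derivation:
Simulating and comparing each generation to the original:
Gen 0 (original, given above): 8 live cells
Gen 1: 6 live cells, differs from original
Gen 2: 8 live cells, MATCHES original -> period = 2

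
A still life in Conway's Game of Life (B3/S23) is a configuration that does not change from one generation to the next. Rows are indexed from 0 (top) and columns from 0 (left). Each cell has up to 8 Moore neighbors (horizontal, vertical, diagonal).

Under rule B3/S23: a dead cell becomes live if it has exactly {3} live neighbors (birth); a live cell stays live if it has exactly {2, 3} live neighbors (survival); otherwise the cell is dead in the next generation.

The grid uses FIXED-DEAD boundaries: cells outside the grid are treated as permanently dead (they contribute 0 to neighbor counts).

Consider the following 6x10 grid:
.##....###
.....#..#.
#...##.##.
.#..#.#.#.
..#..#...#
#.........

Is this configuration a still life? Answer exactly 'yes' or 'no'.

Compute generation 1 and compare to generation 0 (given above):
Generation 1:
.......###
.#..##....
....#...##
.#.##.#.##
.#...#....
..........
Cell (0,1) differs: gen0=1 vs gen1=0 -> NOT a still life.

Answer: no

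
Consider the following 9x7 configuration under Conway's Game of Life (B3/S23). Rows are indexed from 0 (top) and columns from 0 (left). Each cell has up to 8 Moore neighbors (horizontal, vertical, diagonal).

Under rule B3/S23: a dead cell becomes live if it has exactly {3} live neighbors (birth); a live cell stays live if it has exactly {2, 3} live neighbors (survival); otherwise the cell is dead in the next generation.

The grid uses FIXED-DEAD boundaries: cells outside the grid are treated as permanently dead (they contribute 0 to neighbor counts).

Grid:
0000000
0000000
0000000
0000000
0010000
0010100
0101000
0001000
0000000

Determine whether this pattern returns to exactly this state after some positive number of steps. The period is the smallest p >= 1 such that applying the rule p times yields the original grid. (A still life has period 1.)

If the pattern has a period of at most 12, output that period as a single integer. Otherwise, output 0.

Simulating and comparing each generation to the original:
Gen 0 (original, given above): 6 live cells
Gen 1: 6 live cells, differs from original
Gen 2: 6 live cells, MATCHES original -> period = 2

Answer: 2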